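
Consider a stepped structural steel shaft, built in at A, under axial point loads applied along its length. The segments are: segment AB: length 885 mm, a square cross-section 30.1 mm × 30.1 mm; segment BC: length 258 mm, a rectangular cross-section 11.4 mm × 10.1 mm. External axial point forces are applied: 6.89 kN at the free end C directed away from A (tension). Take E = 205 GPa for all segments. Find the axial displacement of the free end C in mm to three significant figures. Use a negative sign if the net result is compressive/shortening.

Internal axial forces (sectioning from the free end, tension +): N_BC = 6.89 kN, N_AB = 6.89 kN.
A_AB = 906 mm².
A_BC = 115.1 mm².
δ_AB = 6890·885/(906·205000) = 0.03283 mm
δ_BC = 6890·258/(115.1·205000) = 0.07531 mm
δ = Σδ_i = 0.1081 mm.

0.108 mm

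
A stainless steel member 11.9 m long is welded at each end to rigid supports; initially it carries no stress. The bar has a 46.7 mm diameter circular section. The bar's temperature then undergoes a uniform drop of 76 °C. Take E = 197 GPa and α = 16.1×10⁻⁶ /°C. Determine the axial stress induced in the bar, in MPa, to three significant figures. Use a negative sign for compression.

241 MPa

Free thermal expansion αLΔT = 16.1e-6 · 11900 · -76 = -14.56 mm.
The walls impose strain ε = −(-14.56)/11900 = 1.2236e-03; σ = Eε = 197000 · 1.2236e-03 = 241 MPa.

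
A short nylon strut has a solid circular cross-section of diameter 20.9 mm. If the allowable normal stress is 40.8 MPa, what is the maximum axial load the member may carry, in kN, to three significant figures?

14.0 kN

A = 343.1 mm².
P_max = σ_allow · A = 40.8 · 343.1 = 14000 N = 14 kN.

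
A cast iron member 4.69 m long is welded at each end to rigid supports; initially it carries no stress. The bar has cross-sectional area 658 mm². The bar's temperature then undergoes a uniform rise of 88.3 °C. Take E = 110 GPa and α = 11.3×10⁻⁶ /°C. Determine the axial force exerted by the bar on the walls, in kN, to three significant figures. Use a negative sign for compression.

Free thermal expansion αLΔT = 11.3e-6 · 4690 · 88.3 = 4.68 mm.
The walls impose strain ε = −(4.68)/4690 = -9.9779e-04; σ = Eε = 110000 · -9.9779e-04 = -109.8 MPa.
Wall reaction R = σ·A = -109.8·658 = -72220 N = -72.22 kN.

-72.2 kN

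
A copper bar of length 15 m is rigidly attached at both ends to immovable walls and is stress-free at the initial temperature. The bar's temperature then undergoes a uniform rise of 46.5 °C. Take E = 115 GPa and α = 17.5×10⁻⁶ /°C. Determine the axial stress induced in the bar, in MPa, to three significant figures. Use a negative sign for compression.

Free thermal expansion αLΔT = 17.5e-6 · 15000 · 46.5 = 12.21 mm.
The walls impose strain ε = −(12.21)/15000 = -8.1375e-04; σ = Eε = 115000 · -8.1375e-04 = -93.58 MPa.

-93.6 MPa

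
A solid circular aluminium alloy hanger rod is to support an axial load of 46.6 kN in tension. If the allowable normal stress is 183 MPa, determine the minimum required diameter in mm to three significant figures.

Required area A ≥ P/σ_allow = 46600/183 = 254.6 mm².
For a solid circular section, d ≥ √(4A/π) = 18.01 mm.

18.0 mm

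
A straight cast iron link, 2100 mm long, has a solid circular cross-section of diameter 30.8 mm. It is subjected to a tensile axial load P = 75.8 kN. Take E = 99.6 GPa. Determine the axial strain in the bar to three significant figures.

A = 745.1 mm².
σ = N/A = 101.7 MPa; ε = σ/E = 101.7/99600 = 1.021e-03.

0.00102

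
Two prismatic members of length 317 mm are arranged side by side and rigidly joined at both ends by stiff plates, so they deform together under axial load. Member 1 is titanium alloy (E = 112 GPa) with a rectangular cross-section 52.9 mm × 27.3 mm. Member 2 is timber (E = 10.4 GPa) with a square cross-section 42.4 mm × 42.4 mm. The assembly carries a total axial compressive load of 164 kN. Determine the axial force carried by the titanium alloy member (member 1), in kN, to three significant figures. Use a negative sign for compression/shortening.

-147 kN

A_1 = 1444 mm².
A_2 = 1798 mm².
Equal strain + equilibrium ⇒ each member carries load in proportion to AE: A₁E₁ = 161700000 N, A₂E₂ = 18700000 N, ΣAE = 180400000 N.
F₁ = P·A₁E₁/ΣAE = -164000·161700000/180400000 = -147000 N.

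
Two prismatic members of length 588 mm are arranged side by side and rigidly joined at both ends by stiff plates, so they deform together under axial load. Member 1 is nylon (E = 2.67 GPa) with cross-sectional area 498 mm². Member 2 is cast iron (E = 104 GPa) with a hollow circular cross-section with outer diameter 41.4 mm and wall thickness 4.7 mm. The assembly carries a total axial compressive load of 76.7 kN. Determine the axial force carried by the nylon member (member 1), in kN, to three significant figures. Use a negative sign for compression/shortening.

A_2 = 541.9 mm².
Equal strain + equilibrium ⇒ each member carries load in proportion to AE: A₁E₁ = 1330000 N, A₂E₂ = 56360000 N, ΣAE = 57690000 N.
F₁ = P·A₁E₁/ΣAE = -76700·1330000/57690000 = -1768 N.

-1.77 kN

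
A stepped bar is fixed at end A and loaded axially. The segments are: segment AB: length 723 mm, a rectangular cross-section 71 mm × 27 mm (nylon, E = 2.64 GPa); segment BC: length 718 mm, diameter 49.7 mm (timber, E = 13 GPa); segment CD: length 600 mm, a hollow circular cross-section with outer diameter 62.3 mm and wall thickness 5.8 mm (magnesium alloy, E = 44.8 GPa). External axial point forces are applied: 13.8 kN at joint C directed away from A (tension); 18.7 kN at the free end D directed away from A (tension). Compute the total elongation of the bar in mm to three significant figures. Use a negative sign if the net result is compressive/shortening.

5.81 mm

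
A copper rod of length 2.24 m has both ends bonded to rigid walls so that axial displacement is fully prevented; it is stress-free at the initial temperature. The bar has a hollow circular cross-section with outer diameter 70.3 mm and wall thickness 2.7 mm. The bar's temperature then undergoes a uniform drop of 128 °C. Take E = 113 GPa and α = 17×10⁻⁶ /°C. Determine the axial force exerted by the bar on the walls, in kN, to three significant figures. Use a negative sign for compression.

141 kN

Free thermal expansion αLΔT = 17e-6 · 2240 · -128 = -4.874 mm.
The walls impose strain ε = −(-4.874)/2240 = 2.1760e-03; σ = Eε = 113000 · 2.1760e-03 = 245.9 MPa.
Wall reaction R = σ·A = 245.9·573.4 = 141000 N = 141 kN.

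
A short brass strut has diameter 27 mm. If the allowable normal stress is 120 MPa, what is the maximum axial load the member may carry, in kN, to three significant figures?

A = 572.6 mm².
P_max = σ_allow · A = 120 · 572.6 = 68710 N = 68.71 kN.

68.7 kN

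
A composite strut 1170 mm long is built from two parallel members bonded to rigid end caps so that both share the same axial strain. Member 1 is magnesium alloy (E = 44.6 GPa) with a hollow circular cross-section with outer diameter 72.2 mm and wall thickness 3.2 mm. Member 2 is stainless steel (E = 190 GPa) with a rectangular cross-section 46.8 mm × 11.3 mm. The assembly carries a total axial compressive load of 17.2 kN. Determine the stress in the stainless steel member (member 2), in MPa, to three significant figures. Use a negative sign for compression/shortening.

-24.9 MPa

A_1 = 693.7 mm².
A_2 = 528.8 mm².
Equal strain + equilibrium ⇒ each member carries load in proportion to AE: A₁E₁ = 30940000 N, A₂E₂ = 100500000 N, ΣAE = 131400000 N.
σ₂ = P·E₂/ΣAE = -17200·190000/131400000 = -24.87 MPa.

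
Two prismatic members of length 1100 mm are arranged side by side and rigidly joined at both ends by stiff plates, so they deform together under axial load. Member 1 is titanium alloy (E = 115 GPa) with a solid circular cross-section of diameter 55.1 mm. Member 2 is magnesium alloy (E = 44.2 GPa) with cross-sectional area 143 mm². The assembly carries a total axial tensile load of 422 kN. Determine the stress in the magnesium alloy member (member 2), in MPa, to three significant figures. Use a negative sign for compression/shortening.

A_1 = 2384 mm².
Equal strain + equilibrium ⇒ each member carries load in proportion to AE: A₁E₁ = 274200000 N, A₂E₂ = 6321000 N, ΣAE = 280500000 N.
σ₂ = P·E₂/ΣAE = 422000·44200/280500000 = 66.49 MPa.

66.5 MPa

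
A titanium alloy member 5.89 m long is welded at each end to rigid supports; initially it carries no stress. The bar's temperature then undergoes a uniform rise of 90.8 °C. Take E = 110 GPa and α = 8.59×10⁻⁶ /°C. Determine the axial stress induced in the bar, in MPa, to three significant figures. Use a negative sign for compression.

Free thermal expansion αLΔT = 8.59e-6 · 5890 · 90.8 = 4.594 mm.
The walls impose strain ε = −(4.594)/5890 = -7.7997e-04; σ = Eε = 110000 · -7.7997e-04 = -85.8 MPa.

-85.8 MPa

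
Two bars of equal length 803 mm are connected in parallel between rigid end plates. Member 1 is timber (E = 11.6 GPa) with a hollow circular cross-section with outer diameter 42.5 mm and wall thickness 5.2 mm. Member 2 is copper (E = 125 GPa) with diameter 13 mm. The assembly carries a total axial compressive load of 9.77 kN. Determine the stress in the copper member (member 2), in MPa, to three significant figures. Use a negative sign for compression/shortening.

-51.6 MPa

A_1 = 609.3 mm².
A_2 = 132.7 mm².
Equal strain + equilibrium ⇒ each member carries load in proportion to AE: A₁E₁ = 7068000 N, A₂E₂ = 16590000 N, ΣAE = 23660000 N.
σ₂ = P·E₂/ΣAE = -9770·125000/23660000 = -51.62 MPa.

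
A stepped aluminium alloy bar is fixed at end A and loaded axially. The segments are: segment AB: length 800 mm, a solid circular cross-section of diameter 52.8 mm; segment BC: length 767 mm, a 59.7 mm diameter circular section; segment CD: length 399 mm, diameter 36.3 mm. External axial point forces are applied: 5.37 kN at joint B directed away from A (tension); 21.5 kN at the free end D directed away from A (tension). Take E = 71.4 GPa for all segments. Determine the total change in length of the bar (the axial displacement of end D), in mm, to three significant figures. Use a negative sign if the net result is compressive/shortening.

Internal axial forces (sectioning from the free end, tension +): N_CD = 21.5 kN, N_BC = 21.5 kN, N_AB = 26.87 kN.
A_AB = 2190 mm².
A_BC = 2799 mm².
A_CD = 1035 mm².
δ_AB = 26870·800/(2190·71400) = 0.1375 mm
δ_BC = 21500·767/(2799·71400) = 0.08251 mm
δ_CD = 21500·399/(1035·71400) = 0.1161 mm
δ = Σδ_i = 0.3361 mm.

0.336 mm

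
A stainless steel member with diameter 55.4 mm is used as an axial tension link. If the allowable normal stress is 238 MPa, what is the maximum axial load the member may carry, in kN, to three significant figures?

A = 2411 mm².
P_max = σ_allow · A = 238 · 2411 = 573700 N = 573.7 kN.

574 kN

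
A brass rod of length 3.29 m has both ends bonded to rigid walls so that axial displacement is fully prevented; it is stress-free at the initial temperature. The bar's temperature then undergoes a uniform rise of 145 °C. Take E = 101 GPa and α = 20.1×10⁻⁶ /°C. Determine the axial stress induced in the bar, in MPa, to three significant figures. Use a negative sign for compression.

Free thermal expansion αLΔT = 20.1e-6 · 3290 · 145 = 9.589 mm.
The walls impose strain ε = −(9.589)/3290 = -2.9145e-03; σ = Eε = 101000 · -2.9145e-03 = -294.4 MPa.

-294 MPa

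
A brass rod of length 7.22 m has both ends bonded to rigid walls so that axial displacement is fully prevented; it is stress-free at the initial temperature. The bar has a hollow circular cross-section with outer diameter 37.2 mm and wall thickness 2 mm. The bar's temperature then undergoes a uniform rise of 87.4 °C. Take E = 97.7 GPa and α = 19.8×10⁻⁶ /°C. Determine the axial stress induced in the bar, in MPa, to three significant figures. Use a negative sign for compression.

-169 MPa

Free thermal expansion αLΔT = 19.8e-6 · 7220 · 87.4 = 12.49 mm.
The walls impose strain ε = −(12.49)/7220 = -1.7305e-03; σ = Eε = 97700 · -1.7305e-03 = -169.1 MPa.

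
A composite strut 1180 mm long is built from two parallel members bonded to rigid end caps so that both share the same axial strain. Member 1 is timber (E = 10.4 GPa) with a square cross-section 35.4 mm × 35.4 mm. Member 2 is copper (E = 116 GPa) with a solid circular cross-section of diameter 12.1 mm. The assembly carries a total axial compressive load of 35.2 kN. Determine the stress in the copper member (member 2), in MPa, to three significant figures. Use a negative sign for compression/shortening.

A_1 = 1253 mm².
A_2 = 115 mm².
Equal strain + equilibrium ⇒ each member carries load in proportion to AE: A₁E₁ = 13030000 N, A₂E₂ = 13340000 N, ΣAE = 26370000 N.
σ₂ = P·E₂/ΣAE = -35200·116000/26370000 = -154.8 MPa.

-155 MPa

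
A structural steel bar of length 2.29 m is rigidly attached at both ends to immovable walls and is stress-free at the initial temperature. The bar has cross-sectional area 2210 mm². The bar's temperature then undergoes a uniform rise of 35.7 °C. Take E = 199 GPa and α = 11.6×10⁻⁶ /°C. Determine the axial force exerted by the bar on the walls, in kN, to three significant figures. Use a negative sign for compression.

Free thermal expansion αLΔT = 11.6e-6 · 2290 · 35.7 = 0.9483 mm.
The walls impose strain ε = −(0.9483)/2290 = -4.1412e-04; σ = Eε = 199000 · -4.1412e-04 = -82.41 MPa.
Wall reaction R = σ·A = -82.41·2210 = -182100 N = -182.1 kN.

-182 kN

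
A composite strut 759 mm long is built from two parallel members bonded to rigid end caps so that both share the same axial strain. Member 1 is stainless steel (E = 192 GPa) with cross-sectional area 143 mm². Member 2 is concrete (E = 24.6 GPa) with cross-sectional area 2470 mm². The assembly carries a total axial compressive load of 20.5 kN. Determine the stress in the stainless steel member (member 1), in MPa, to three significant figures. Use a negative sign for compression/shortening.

Equal strain + equilibrium ⇒ each member carries load in proportion to AE: A₁E₁ = 27460000 N, A₂E₂ = 60760000 N, ΣAE = 88220000 N.
σ₁ = P·E₁/ΣAE = -20500·192000/88220000 = -44.62 MPa.

-44.6 MPa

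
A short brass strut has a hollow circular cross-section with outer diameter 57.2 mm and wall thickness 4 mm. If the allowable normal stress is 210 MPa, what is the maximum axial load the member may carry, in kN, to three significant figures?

140 kN

A = 668.5 mm².
P_max = σ_allow · A = 210 · 668.5 = 140400 N = 140.4 kN.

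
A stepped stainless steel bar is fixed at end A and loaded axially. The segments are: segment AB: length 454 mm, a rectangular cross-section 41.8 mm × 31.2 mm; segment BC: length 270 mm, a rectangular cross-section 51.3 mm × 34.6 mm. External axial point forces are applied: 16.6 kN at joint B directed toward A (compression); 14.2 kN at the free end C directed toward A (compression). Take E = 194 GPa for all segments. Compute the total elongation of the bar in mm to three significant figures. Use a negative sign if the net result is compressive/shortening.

Internal axial forces (sectioning from the free end, tension +): N_BC = -14.2 kN, N_AB = -30.8 kN.
A_AB = 1304 mm².
A_BC = 1775 mm².
δ_AB = -30800·454/(1304·194000) = -0.05527 mm
δ_BC = -14200·270/(1775·194000) = -0.01113 mm
δ = Σδ_i = -0.0664 mm.

-0.0664 mm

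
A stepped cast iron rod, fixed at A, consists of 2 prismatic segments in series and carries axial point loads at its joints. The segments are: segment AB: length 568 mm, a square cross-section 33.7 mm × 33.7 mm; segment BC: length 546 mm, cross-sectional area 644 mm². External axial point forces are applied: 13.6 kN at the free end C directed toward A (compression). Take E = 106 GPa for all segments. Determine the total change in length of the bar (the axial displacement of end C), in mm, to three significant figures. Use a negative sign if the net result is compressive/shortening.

-0.173 mm

Internal axial forces (sectioning from the free end, tension +): N_BC = -13.6 kN, N_AB = -13.6 kN.
A_AB = 1136 mm².
δ_AB = -13600·568/(1136·106000) = -0.06417 mm
δ_BC = -13600·546/(644·106000) = -0.1088 mm
δ = Σδ_i = -0.1729 mm.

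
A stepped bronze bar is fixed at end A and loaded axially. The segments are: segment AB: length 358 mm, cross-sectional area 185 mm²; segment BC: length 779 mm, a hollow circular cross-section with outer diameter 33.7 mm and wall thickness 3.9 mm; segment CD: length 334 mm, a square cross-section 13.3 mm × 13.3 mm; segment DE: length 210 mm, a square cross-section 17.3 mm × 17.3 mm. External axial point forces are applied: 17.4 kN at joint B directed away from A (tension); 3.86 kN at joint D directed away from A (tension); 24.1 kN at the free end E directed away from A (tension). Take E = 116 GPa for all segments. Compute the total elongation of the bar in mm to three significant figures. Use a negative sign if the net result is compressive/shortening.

Internal axial forces (sectioning from the free end, tension +): N_DE = 24.1 kN, N_CD = 27.96 kN, N_BC = 27.96 kN, N_AB = 45.36 kN.
A_BC = 365.1 mm².
A_CD = 176.9 mm².
A_DE = 299.3 mm².
δ_AB = 45360·358/(185·116000) = 0.7567 mm
δ_BC = 27960·779/(365.1·116000) = 0.5143 mm
δ_CD = 27960·334/(176.9·116000) = 0.4551 mm
δ_DE = 24100·210/(299.3·116000) = 0.1458 mm
δ = Σδ_i = 1.872 mm.

1.87 mm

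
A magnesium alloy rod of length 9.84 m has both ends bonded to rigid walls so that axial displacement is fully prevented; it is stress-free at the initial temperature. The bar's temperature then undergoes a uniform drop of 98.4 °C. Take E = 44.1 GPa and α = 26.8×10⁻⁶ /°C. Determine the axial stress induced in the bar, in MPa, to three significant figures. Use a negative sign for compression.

116 MPa

Free thermal expansion αLΔT = 26.8e-6 · 9840 · -98.4 = -25.95 mm.
The walls impose strain ε = −(-25.95)/9840 = 2.6371e-03; σ = Eε = 44100 · 2.6371e-03 = 116.3 MPa.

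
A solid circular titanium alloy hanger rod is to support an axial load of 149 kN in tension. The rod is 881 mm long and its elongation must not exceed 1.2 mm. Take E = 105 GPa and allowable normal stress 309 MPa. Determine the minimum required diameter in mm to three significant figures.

36.4 mm

Required area A ≥ P/σ_allow = 149000/309 = 482.2 mm².
For a solid circular section, d ≥ √(4A/π) = 24.78 mm.
Elongation limit: A ≥ PL/(Eδ_allow) = 149000·881/(105000·1.2) = 1042 mm² ⇒ d ≥ 36.42 mm.
The elongation limit governs.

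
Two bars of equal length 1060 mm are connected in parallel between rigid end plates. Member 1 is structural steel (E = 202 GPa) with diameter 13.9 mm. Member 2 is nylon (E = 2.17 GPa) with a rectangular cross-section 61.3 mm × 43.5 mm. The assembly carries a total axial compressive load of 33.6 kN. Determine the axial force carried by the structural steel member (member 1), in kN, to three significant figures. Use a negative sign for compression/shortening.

A_1 = 151.7 mm².
A_2 = 2667 mm².
Equal strain + equilibrium ⇒ each member carries load in proportion to AE: A₁E₁ = 30650000 N, A₂E₂ = 5786000 N, ΣAE = 36440000 N.
F₁ = P·A₁E₁/ΣAE = -33600·30650000/36440000 = -28260 N.

-28.3 kN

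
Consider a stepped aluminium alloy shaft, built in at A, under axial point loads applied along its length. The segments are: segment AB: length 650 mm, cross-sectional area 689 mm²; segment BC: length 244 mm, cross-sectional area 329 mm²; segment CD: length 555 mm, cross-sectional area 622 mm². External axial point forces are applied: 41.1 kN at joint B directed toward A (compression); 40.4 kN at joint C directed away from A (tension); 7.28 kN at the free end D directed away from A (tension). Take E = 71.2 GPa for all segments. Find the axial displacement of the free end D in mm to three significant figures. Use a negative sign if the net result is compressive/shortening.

Internal axial forces (sectioning from the free end, tension +): N_CD = 7.28 kN, N_BC = 47.68 kN, N_AB = 6.58 kN.
δ_AB = 6580·650/(689·71200) = 0.08718 mm
δ_BC = 47680·244/(329·71200) = 0.4966 mm
δ_CD = 7280·555/(622·71200) = 0.09123 mm
δ = Σδ_i = 0.6751 mm.

0.675 mm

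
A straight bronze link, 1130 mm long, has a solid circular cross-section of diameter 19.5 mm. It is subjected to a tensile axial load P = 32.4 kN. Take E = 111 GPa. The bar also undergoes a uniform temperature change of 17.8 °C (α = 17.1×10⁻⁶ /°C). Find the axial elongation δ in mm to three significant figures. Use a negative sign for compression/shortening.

1.45 mm

A = 298.6 mm².
δ_mech = NL/(AE) = 32400·1130/(298.6·111000) = 1.104 mm.
δ_thermal = αLΔT = 17.1e-6·1130·17.8 = 0.3439 mm.
δ = δ_mech + δ_thermal = 1.448 mm.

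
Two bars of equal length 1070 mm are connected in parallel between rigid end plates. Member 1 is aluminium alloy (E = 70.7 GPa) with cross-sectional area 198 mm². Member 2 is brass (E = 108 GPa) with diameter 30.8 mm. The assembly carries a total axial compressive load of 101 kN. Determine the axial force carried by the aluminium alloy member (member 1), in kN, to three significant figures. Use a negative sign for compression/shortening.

A_2 = 745.1 mm².
Equal strain + equilibrium ⇒ each member carries load in proportion to AE: A₁E₁ = 14000000 N, A₂E₂ = 80470000 N, ΣAE = 94470000 N.
F₁ = P·A₁E₁/ΣAE = -101000·14000000/94470000 = -14970 N.

-15.0 kN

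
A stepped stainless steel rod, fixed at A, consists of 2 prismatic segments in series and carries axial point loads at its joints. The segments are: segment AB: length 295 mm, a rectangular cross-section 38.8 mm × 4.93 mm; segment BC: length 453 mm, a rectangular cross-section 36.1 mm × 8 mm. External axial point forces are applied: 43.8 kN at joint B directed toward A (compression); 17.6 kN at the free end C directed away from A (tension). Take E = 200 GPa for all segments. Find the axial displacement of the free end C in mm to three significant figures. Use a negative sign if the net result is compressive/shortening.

Internal axial forces (sectioning from the free end, tension +): N_BC = 17.6 kN, N_AB = -26.2 kN.
A_AB = 191.3 mm².
A_BC = 288.8 mm².
δ_AB = -26200·295/(191.3·200000) = -0.202 mm
δ_BC = 17600·453/(288.8·200000) = 0.138 mm
δ = Σδ_i = -0.064 mm.

-0.0640 mm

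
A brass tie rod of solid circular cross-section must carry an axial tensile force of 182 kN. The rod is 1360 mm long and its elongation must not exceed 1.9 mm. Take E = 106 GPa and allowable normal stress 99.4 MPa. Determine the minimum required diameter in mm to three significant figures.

48.3 mm

Required area A ≥ P/σ_allow = 182000/99.4 = 1831 mm².
For a solid circular section, d ≥ √(4A/π) = 48.28 mm.
Elongation limit: A ≥ PL/(Eδ_allow) = 182000·1360/(106000·1.9) = 1229 mm² ⇒ d ≥ 39.56 mm.
The stress limit governs.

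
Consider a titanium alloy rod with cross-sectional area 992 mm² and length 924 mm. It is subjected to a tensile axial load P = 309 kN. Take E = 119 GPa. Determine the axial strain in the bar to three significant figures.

0.00262

σ = N/A = 311.5 MPa; ε = σ/E = 311.5/119000 = 2.618e-03.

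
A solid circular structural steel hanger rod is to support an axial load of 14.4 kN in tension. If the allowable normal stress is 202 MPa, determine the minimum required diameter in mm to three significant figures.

9.53 mm

Required area A ≥ P/σ_allow = 14400/202 = 71.29 mm².
For a solid circular section, d ≥ √(4A/π) = 9.527 mm.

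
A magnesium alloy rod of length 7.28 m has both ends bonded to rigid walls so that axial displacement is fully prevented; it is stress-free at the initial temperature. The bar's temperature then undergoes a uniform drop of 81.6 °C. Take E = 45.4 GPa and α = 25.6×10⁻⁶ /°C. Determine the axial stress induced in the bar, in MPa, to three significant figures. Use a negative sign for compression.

94.8 MPa

Free thermal expansion αLΔT = 25.6e-6 · 7280 · -81.6 = -15.21 mm.
The walls impose strain ε = −(-15.21)/7280 = 2.0890e-03; σ = Eε = 45400 · 2.0890e-03 = 94.84 MPa.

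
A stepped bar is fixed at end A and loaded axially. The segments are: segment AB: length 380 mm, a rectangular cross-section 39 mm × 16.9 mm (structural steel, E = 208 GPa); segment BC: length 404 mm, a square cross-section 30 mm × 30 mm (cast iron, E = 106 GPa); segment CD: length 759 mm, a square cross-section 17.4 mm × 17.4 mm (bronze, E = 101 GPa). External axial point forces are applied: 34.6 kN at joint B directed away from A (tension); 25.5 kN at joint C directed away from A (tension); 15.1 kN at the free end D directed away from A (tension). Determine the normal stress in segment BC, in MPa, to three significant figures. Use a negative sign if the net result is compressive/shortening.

45.1 MPa

Internal axial forces (sectioning from the free end, tension +): N_CD = 15.1 kN, N_BC = 40.6 kN, N_AB = 75.2 kN.
A_BC = 900 mm².
σ_BC = N_BC/A_BC = 40600/900 = 45.11 MPa.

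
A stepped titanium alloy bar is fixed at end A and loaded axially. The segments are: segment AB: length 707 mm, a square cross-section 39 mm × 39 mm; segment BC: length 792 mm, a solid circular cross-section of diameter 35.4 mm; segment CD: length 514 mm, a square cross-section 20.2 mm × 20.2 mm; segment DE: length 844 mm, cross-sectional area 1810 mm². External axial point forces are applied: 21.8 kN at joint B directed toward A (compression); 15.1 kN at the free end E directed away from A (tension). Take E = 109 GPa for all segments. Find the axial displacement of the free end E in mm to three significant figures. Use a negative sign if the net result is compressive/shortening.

0.322 mm

Internal axial forces (sectioning from the free end, tension +): N_DE = 15.1 kN, N_CD = 15.1 kN, N_BC = 15.1 kN, N_AB = -6.7 kN.
A_AB = 1521 mm².
A_BC = 984.2 mm².
A_CD = 408 mm².
δ_AB = -6700·707/(1521·109000) = -0.02857 mm
δ_BC = 15100·792/(984.2·109000) = 0.1115 mm
δ_CD = 15100·514/(408·109000) = 0.1745 mm
δ_DE = 15100·844/(1810·109000) = 0.0646 mm
δ = Σδ_i = 0.322 mm.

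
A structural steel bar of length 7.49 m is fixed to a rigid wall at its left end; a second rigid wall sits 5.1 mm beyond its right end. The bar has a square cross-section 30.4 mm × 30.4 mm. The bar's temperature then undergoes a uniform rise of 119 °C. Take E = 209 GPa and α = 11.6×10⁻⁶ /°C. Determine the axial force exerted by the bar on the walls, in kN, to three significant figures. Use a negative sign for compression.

Free thermal expansion αLΔT = 11.6e-6 · 7490 · 119 = 10.34 mm.
The walls engage after the gap closes; constrained expansion = 10.34 − 5.1 = 5.239 mm.
The walls impose strain ε = −(5.239)/7490 = -6.9949e-04; σ = Eε = 209000 · -6.9949e-04 = -146.2 MPa.
Wall reaction R = σ·A = -146.2·924.2 = -135100 N = -135.1 kN.

-135 kN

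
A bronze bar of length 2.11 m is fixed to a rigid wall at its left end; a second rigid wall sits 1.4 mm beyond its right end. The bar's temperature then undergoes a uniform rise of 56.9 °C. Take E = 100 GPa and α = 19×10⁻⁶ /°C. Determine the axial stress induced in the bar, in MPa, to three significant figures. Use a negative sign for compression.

-41.8 MPa

Free thermal expansion αLΔT = 19e-6 · 2110 · 56.9 = 2.281 mm.
The walls engage after the gap closes; constrained expansion = 2.281 − 1.4 = 0.8811 mm.
The walls impose strain ε = −(0.8811)/2110 = -4.1759e-04; σ = Eε = 100000 · -4.1759e-04 = -41.76 MPa.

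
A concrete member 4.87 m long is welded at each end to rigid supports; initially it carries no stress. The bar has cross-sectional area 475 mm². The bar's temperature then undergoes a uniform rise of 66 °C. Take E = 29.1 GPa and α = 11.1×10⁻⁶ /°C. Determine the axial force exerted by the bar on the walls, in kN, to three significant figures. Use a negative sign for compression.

Free thermal expansion αLΔT = 11.1e-6 · 4870 · 66 = 3.568 mm.
The walls impose strain ε = −(3.568)/4870 = -7.3260e-04; σ = Eε = 29100 · -7.3260e-04 = -21.32 MPa.
Wall reaction R = σ·A = -21.32·475 = -10130 N = -10.13 kN.

-10.1 kN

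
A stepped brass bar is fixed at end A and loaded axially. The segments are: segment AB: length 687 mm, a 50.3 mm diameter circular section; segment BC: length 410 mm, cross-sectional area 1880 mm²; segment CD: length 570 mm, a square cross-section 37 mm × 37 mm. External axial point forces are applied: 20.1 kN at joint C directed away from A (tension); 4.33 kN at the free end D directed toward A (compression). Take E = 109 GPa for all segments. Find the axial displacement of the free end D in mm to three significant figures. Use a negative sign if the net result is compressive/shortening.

Internal axial forces (sectioning from the free end, tension +): N_CD = -4.33 kN, N_BC = 15.77 kN, N_AB = 15.77 kN.
A_AB = 1987 mm².
A_CD = 1369 mm².
δ_AB = 15770·687/(1987·109000) = 0.05002 mm
δ_BC = 15770·410/(1880·109000) = 0.03155 mm
δ_CD = -4330·570/(1369·109000) = -0.01654 mm
δ = Σδ_i = 0.06503 mm.

0.0650 mm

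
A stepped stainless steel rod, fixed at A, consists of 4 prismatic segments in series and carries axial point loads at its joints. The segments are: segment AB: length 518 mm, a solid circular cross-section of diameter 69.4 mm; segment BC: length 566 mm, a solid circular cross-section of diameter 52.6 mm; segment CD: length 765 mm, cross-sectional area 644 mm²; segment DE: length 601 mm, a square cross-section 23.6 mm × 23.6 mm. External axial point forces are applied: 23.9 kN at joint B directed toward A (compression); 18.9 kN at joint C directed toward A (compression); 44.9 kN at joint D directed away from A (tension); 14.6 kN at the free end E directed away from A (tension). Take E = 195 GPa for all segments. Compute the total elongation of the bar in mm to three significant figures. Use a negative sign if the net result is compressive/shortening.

Internal axial forces (sectioning from the free end, tension +): N_DE = 14.6 kN, N_CD = 59.5 kN, N_BC = 40.6 kN, N_AB = 16.7 kN.
A_AB = 3783 mm².
A_BC = 2173 mm².
A_DE = 557 mm².
δ_AB = 16700·518/(3783·195000) = 0.01173 mm
δ_BC = 40600·566/(2173·195000) = 0.05423 mm
δ_CD = 59500·765/(644·195000) = 0.3625 mm
δ_DE = 14600·601/(557·195000) = 0.08079 mm
δ = Σδ_i = 0.5092 mm.

0.509 mm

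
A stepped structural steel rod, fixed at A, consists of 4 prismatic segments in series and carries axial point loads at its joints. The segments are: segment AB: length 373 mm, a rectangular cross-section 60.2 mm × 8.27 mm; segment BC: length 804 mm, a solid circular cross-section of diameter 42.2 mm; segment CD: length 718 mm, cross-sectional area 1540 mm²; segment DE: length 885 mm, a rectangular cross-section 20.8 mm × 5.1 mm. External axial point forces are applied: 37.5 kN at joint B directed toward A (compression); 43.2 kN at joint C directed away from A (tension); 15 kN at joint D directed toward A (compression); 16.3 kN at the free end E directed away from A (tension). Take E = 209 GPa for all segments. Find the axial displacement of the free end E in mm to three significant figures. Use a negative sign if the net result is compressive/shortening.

0.801 mm

Internal axial forces (sectioning from the free end, tension +): N_DE = 16.3 kN, N_CD = 1.3 kN, N_BC = 44.5 kN, N_AB = 7 kN.
A_AB = 497.9 mm².
A_BC = 1399 mm².
A_DE = 106.1 mm².
δ_AB = 7000·373/(497.9·209000) = 0.02509 mm
δ_BC = 44500·804/(1399·209000) = 0.1224 mm
δ_CD = 1300·718/(1540·209000) = 0.0029 mm
δ_DE = 16300·885/(106.1·209000) = 0.6507 mm
δ = Σδ_i = 0.801 mm.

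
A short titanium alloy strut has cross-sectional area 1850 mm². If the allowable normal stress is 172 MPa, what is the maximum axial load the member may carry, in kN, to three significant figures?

P_max = σ_allow · A = 172 · 1850 = 318200 N = 318.2 kN.

318 kN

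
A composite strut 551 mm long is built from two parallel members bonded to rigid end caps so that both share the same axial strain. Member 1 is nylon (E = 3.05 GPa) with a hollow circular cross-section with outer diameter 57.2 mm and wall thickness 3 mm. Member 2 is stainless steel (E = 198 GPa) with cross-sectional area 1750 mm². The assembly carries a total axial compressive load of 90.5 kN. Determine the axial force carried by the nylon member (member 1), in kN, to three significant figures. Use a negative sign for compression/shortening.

-0.405 kN

A_1 = 510.8 mm².
Equal strain + equilibrium ⇒ each member carries load in proportion to AE: A₁E₁ = 1558000 N, A₂E₂ = 346500000 N, ΣAE = 348100000 N.
F₁ = P·A₁E₁/ΣAE = -90500·1558000/348100000 = -405.1 N.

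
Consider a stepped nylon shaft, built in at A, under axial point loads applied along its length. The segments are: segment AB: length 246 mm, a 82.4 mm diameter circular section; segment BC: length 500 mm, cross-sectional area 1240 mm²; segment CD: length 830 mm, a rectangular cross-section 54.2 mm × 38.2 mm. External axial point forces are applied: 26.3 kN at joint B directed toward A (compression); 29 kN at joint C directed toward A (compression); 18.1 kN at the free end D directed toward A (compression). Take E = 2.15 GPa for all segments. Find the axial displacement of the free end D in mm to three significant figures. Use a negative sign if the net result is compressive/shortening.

-13.8 mm

Internal axial forces (sectioning from the free end, tension +): N_CD = -18.1 kN, N_BC = -47.1 kN, N_AB = -73.4 kN.
A_AB = 5333 mm².
A_CD = 2070 mm².
δ_AB = -73400·246/(5333·2150) = -1.575 mm
δ_BC = -47100·500/(1240·2150) = -8.833 mm
δ_CD = -18100·830/(2070·2150) = -3.375 mm
δ = Σδ_i = -13.78 mm.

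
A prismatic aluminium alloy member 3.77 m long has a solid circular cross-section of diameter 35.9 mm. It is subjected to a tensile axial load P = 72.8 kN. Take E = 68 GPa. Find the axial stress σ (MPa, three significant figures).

A = 1012 mm².
σ = N/A = 72800/1012 = 71.92 MPa.

71.9 MPa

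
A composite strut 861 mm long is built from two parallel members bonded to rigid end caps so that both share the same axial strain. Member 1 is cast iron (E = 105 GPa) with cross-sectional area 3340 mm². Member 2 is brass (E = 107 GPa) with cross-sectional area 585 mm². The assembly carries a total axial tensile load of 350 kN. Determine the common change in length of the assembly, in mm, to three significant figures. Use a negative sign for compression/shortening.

Equal strain + equilibrium ⇒ each member carries load in proportion to AE: A₁E₁ = 350700000 N, A₂E₂ = 62600000 N, ΣAE = 413300000 N.
δ = PL/ΣAE = 350000·861/413300000 = 0.7291 mm.

0.729 mm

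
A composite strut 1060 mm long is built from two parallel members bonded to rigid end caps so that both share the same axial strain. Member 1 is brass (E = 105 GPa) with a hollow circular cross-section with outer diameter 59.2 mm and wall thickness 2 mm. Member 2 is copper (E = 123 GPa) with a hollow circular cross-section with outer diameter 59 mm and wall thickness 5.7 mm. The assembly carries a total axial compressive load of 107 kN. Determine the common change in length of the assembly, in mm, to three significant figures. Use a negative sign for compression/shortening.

A_1 = 359.4 mm².
A_2 = 954.4 mm².
Equal strain + equilibrium ⇒ each member carries load in proportion to AE: A₁E₁ = 37740000 N, A₂E₂ = 117400000 N, ΣAE = 155100000 N.
δ = PL/ΣAE = -107000·1060/155100000 = -0.7311 mm.

-0.731 mm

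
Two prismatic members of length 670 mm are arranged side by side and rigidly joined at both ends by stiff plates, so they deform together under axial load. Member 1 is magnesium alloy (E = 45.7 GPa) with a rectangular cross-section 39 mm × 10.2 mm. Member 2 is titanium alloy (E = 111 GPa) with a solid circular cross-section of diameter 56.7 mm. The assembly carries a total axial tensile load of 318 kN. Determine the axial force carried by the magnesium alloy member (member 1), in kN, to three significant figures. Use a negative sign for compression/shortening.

19.4 kN

A_1 = 397.8 mm².
A_2 = 2525 mm².
Equal strain + equilibrium ⇒ each member carries load in proportion to AE: A₁E₁ = 18180000 N, A₂E₂ = 280300000 N, ΣAE = 298500000 N.
F₁ = P·A₁E₁/ΣAE = 318000·18180000/298500000 = 19370 N.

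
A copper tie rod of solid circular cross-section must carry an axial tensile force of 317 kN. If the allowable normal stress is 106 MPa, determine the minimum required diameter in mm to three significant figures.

Required area A ≥ P/σ_allow = 317000/106 = 2991 mm².
For a solid circular section, d ≥ √(4A/π) = 61.71 mm.

61.7 mm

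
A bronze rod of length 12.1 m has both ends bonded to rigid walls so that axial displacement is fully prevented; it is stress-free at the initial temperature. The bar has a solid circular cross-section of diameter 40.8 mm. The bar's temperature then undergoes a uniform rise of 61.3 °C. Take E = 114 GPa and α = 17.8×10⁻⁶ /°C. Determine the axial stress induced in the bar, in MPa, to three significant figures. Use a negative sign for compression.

-124 MPa

Free thermal expansion αLΔT = 17.8e-6 · 12100 · 61.3 = 13.2 mm.
The walls impose strain ε = −(13.2)/12100 = -1.0911e-03; σ = Eε = 114000 · -1.0911e-03 = -124.4 MPa.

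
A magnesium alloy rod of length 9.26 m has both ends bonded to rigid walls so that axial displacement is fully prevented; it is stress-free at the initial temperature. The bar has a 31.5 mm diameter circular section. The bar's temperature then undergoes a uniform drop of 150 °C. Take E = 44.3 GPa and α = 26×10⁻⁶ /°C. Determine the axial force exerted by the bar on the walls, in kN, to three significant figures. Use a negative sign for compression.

135 kN

Free thermal expansion αLΔT = 26e-6 · 9260 · -150 = -36.11 mm.
The walls impose strain ε = −(-36.11)/9260 = 3.9000e-03; σ = Eε = 44300 · 3.9000e-03 = 172.8 MPa.
Wall reaction R = σ·A = 172.8·779.3 = 134600 N = 134.6 kN.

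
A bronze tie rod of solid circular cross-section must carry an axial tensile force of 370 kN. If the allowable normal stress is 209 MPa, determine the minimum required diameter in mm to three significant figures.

Required area A ≥ P/σ_allow = 370000/209 = 1770 mm².
For a solid circular section, d ≥ √(4A/π) = 47.48 mm.

47.5 mm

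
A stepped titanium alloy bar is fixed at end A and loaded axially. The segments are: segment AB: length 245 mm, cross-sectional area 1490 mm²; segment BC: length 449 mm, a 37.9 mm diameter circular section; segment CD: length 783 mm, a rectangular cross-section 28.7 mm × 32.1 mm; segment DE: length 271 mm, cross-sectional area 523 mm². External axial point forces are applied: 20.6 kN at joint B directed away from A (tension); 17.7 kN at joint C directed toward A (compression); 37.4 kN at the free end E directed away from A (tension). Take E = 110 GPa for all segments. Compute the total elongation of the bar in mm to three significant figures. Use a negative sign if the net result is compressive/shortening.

Internal axial forces (sectioning from the free end, tension +): N_DE = 37.4 kN, N_CD = 37.4 kN, N_BC = 19.7 kN, N_AB = 40.3 kN.
A_BC = 1128 mm².
A_CD = 921.3 mm².
δ_AB = 40300·245/(1490·110000) = 0.06024 mm
δ_BC = 19700·449/(1128·110000) = 0.07128 mm
δ_CD = 37400·783/(921.3·110000) = 0.289 mm
δ_DE = 37400·271/(523·110000) = 0.1762 mm
δ = Σδ_i = 0.5967 mm.

0.597 mm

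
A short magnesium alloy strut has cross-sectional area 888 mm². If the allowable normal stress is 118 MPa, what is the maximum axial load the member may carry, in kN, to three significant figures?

P_max = σ_allow · A = 118 · 888 = 104800 N = 104.8 kN.

105 kN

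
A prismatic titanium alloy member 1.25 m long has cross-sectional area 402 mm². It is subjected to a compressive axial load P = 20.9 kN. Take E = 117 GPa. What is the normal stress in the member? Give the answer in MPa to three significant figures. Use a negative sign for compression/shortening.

σ = N/A = -20900/402 = -51.99 MPa.

-52.0 MPa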